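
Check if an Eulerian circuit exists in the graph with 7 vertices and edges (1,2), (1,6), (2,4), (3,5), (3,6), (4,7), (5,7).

Step 1: Find the degree of each vertex:
  deg(1) = 2
  deg(2) = 2
  deg(3) = 2
  deg(4) = 2
  deg(5) = 2
  deg(6) = 2
  deg(7) = 2

Step 2: Count vertices with odd degree:
  All vertices have even degree (0 odd-degree vertices)

Step 3: Apply Euler's theorem:
  - Eulerian circuit exists iff graph is connected and all vertices have even degree
  - Eulerian path exists iff graph is connected and has 0 or 2 odd-degree vertices

Graph is connected with 0 odd-degree vertices.
Both Eulerian circuit and Eulerian path exist.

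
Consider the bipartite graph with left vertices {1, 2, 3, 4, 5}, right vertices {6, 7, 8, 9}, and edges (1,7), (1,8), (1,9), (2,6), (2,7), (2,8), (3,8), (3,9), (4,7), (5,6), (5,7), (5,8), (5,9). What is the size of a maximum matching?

Step 1: List the neighbors of each left vertex:
  1: 7, 8, 9
  2: 6, 7, 8
  3: 8, 9
  4: 7
  5: 6, 7, 8, 9

Step 2: Greedily match left vertices, then look for augmenting paths:
  Match 1 -- 7
  Match 2 -- 6
  Match 3 -- 8
  Match 5 -- 9
  No augmenting path remains.

Step 3: Verify this is maximum:
  Matching size 4 = min(|L|, |R|) = min(5, 4), which is an upper bound, so this matching is maximum.

Maximum matching: {(1,7), (2,6), (3,8), (5,9)}
Size: 4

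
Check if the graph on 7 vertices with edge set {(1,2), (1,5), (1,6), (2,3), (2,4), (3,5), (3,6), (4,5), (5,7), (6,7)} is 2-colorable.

Step 1: Attempt 2-coloring using BFS:
  Start at vertex 1, assign color 0
  Color vertex 2 with color 1 (neighbor of 1)
  Color vertex 5 with color 1 (neighbor of 1)
  Color vertex 6 with color 1 (neighbor of 1)
  Color vertex 3 with color 0 (neighbor of 2)
  Color vertex 4 with color 0 (neighbor of 2)
  Color vertex 7 with color 0 (neighbor of 5)

Step 2: 2-coloring succeeded. No conflicts found.
  Set A (color 0): {1, 3, 4, 7}
  Set B (color 1): {2, 5, 6}

The graph is bipartite with partition {1, 3, 4, 7}, {2, 5, 6}.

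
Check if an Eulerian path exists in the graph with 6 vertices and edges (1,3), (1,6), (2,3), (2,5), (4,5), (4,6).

Step 1: Find the degree of each vertex:
  deg(1) = 2
  deg(2) = 2
  deg(3) = 2
  deg(4) = 2
  deg(5) = 2
  deg(6) = 2

Step 2: Count vertices with odd degree:
  All vertices have even degree (0 odd-degree vertices)

Step 3: Apply Euler's theorem:
  - Eulerian circuit exists iff graph is connected and all vertices have even degree
  - Eulerian path exists iff graph is connected and has 0 or 2 odd-degree vertices

Graph is connected with 0 odd-degree vertices.
Both Eulerian circuit and Eulerian path exist.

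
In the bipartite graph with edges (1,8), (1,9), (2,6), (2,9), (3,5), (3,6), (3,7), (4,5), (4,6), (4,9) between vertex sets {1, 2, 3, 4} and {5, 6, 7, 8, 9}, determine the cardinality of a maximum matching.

Step 1: List the neighbors of each left vertex:
  1: 8, 9
  2: 6, 9
  3: 5, 6, 7
  4: 5, 6, 9

Step 2: Greedily match left vertices, then look for augmenting paths:
  Match 1 -- 8
  Match 2 -- 6
  Match 3 -- 5
  Match 4 -- 9
  No augmenting path remains.

Step 3: Verify this is maximum:
  Matching size 4 = min(|L|, |R|) = min(4, 5), which is an upper bound, so this matching is maximum.

Maximum matching: {(1,8), (2,6), (3,5), (4,9)}
Size: 4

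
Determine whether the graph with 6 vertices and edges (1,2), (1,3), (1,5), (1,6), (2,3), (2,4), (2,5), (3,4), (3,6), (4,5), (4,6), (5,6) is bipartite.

Step 1: Attempt 2-coloring using BFS:
  Start at vertex 1, assign color 0
  Color vertex 2 with color 1 (neighbor of 1)
  Color vertex 3 with color 1 (neighbor of 1)
  Color vertex 5 with color 1 (neighbor of 1)
  Color vertex 6 with color 1 (neighbor of 1)

Step 2: Conflict found! Vertices 2 and 3 are adjacent but have the same color.
This means the graph contains an odd cycle.

The graph is NOT bipartite.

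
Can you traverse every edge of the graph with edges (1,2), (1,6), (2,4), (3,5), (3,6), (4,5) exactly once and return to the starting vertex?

Step 1: Find the degree of each vertex:
  deg(1) = 2
  deg(2) = 2
  deg(3) = 2
  deg(4) = 2
  deg(5) = 2
  deg(6) = 2

Step 2: Count vertices with odd degree:
  All vertices have even degree (0 odd-degree vertices)

Step 3: Apply Euler's theorem:
  - Eulerian circuit exists iff graph is connected and all vertices have even degree
  - Eulerian path exists iff graph is connected and has 0 or 2 odd-degree vertices

Graph is connected with 0 odd-degree vertices.
Both Eulerian circuit and Eulerian path exist.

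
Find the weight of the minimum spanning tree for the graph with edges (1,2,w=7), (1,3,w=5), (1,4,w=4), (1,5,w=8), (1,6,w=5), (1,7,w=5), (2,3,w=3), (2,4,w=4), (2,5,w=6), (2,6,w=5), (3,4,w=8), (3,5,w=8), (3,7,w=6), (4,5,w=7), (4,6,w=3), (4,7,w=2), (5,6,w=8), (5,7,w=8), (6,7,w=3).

Apply Kruskal's algorithm (sort edges by weight, add if no cycle):

Sorted edges by weight:
  (4,7) w=2
  (2,3) w=3
  (4,6) w=3
  (6,7) w=3
  (1,4) w=4
  (2,4) w=4
  (1,3) w=5
  (1,6) w=5
  (1,7) w=5
  (2,6) w=5
  (2,5) w=6
  (3,7) w=6
  (1,2) w=7
  (4,5) w=7
  (1,5) w=8
  (3,4) w=8
  (3,5) w=8
  (5,6) w=8
  (5,7) w=8

Add edge (4,7) w=2 -- no cycle. Running total: 2
Add edge (2,3) w=3 -- no cycle. Running total: 5
Add edge (4,6) w=3 -- no cycle. Running total: 8
Skip edge (6,7) w=3 -- would create cycle
Add edge (1,4) w=4 -- no cycle. Running total: 12
Add edge (2,4) w=4 -- no cycle. Running total: 16
Skip edge (1,3) w=5 -- would create cycle
Skip edge (1,6) w=5 -- would create cycle
Skip edge (1,7) w=5 -- would create cycle
Skip edge (2,6) w=5 -- would create cycle
Add edge (2,5) w=6 -- no cycle. Running total: 22

MST edges: (4,7,w=2), (2,3,w=3), (4,6,w=3), (1,4,w=4), (2,4,w=4), (2,5,w=6)
Total MST weight: 2 + 3 + 3 + 4 + 4 + 6 = 22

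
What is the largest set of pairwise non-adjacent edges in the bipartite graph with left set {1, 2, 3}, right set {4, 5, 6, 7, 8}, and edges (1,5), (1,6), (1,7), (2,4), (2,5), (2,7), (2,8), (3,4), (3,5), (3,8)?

Step 1: List the neighbors of each left vertex:
  1: 5, 6, 7
  2: 4, 5, 7, 8
  3: 4, 5, 8

Step 2: Greedily match left vertices, then look for augmenting paths:
  Match 1 -- 5
  Match 2 -- 4
  Match 3 -- 8
  No augmenting path remains.

Step 3: Verify this is maximum:
  Matching size 3 = min(|L|, |R|) = min(3, 5), which is an upper bound, so this matching is maximum.

Maximum matching: {(1,5), (2,4), (3,8)}
Size: 3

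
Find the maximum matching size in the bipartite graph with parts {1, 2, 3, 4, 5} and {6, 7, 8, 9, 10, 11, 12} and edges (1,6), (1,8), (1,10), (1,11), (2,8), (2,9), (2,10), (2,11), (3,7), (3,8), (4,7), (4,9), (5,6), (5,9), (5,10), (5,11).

Step 1: List the neighbors of each left vertex:
  1: 6, 8, 10, 11
  2: 8, 9, 10, 11
  3: 7, 8
  4: 7, 9
  5: 6, 9, 10, 11

Step 2: Greedily match left vertices, then look for augmenting paths:
  Match 1 -- 6
  Match 2 -- 8
  Match 3 -- 7
  Match 4 -- 9
  Match 5 -- 10
  No augmenting path remains.

Step 3: Verify this is maximum:
  Matching size 5 = min(|L|, |R|) = min(5, 7), which is an upper bound, so this matching is maximum.

Maximum matching: {(1,6), (2,8), (3,7), (4,9), (5,10)}
Size: 5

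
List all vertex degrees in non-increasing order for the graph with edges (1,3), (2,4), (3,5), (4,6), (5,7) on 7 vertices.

Step 1: Count edges incident to each vertex:
  deg(1) = 1 (neighbors: 3)
  deg(2) = 1 (neighbors: 4)
  deg(3) = 2 (neighbors: 1, 5)
  deg(4) = 2 (neighbors: 2, 6)
  deg(5) = 2 (neighbors: 3, 7)
  deg(6) = 1 (neighbors: 4)
  deg(7) = 1 (neighbors: 5)

Step 2: Sort degrees in non-increasing order:
  Degrees: [1, 1, 2, 2, 2, 1, 1] -> sorted: [2, 2, 2, 1, 1, 1, 1]

Degree sequence: [2, 2, 2, 1, 1, 1, 1]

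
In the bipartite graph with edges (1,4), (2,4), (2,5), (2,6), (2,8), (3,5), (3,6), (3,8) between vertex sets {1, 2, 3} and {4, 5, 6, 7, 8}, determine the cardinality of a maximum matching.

Step 1: List the neighbors of each left vertex:
  1: 4
  2: 4, 5, 6, 8
  3: 5, 6, 8

Step 2: Greedily match left vertices, then look for augmenting paths:
  Match 1 -- 4
  Match 2 -- 5
  Match 3 -- 6
  No augmenting path remains.

Step 3: Verify this is maximum:
  Matching size 3 = min(|L|, |R|) = min(3, 5), which is an upper bound, so this matching is maximum.

Maximum matching: {(1,4), (2,5), (3,6)}
Size: 3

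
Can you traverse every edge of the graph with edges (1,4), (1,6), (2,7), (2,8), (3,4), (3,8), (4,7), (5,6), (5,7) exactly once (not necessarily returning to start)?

Step 1: Find the degree of each vertex:
  deg(1) = 2
  deg(2) = 2
  deg(3) = 2
  deg(4) = 3
  deg(5) = 2
  deg(6) = 2
  deg(7) = 3
  deg(8) = 2

Step 2: Count vertices with odd degree:
  Odd-degree vertices: 4, 7 (2 total)

Step 3: Apply Euler's theorem:
  - Eulerian circuit exists iff graph is connected and all vertices have even degree
  - Eulerian path exists iff graph is connected and has 0 or 2 odd-degree vertices

Graph is connected with exactly 2 odd-degree vertices (4, 7).
Eulerian path exists (starting and ending at the odd-degree vertices), but no Eulerian circuit.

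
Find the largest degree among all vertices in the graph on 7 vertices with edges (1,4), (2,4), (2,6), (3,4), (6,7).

Step 1: Count edges incident to each vertex:
  deg(1) = 1 (neighbors: 4)
  deg(2) = 2 (neighbors: 4, 6)
  deg(3) = 1 (neighbors: 4)
  deg(4) = 3 (neighbors: 1, 2, 3)
  deg(5) = 0 (neighbors: none)
  deg(6) = 2 (neighbors: 2, 7)
  deg(7) = 1 (neighbors: 6)

Step 2: Find maximum:
  max(1, 2, 1, 3, 0, 2, 1) = 3 (vertex 4)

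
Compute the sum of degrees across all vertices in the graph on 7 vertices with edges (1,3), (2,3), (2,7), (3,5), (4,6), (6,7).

Step 1: Count edges incident to each vertex:
  deg(1) = 1 (neighbors: 3)
  deg(2) = 2 (neighbors: 3, 7)
  deg(3) = 3 (neighbors: 1, 2, 5)
  deg(4) = 1 (neighbors: 6)
  deg(5) = 1 (neighbors: 3)
  deg(6) = 2 (neighbors: 4, 7)
  deg(7) = 2 (neighbors: 2, 6)

Step 2: Sum all degrees:
  1 + 2 + 3 + 1 + 1 + 2 + 2 = 12

Verification: sum of degrees = 2 * |E| = 2 * 6 = 12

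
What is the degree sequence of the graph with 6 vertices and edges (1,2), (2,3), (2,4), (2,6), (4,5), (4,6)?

Step 1: Count edges incident to each vertex:
  deg(1) = 1 (neighbors: 2)
  deg(2) = 4 (neighbors: 1, 3, 4, 6)
  deg(3) = 1 (neighbors: 2)
  deg(4) = 3 (neighbors: 2, 5, 6)
  deg(5) = 1 (neighbors: 4)
  deg(6) = 2 (neighbors: 2, 4)

Step 2: Sort degrees in non-increasing order:
  Degrees: [1, 4, 1, 3, 1, 2] -> sorted: [4, 3, 2, 1, 1, 1]

Degree sequence: [4, 3, 2, 1, 1, 1]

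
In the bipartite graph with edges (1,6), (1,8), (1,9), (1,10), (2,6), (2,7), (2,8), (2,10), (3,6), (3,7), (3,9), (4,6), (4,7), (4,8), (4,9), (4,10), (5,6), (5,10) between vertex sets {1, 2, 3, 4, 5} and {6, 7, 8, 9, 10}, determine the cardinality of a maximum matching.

Step 1: List the neighbors of each left vertex:
  1: 6, 8, 9, 10
  2: 6, 7, 8, 10
  3: 6, 7, 9
  4: 6, 7, 8, 9, 10
  5: 6, 10

Step 2: Greedily match left vertices, then look for augmenting paths:
  Match 1 -- 6
  Match 2 -- 7
  Match 3 -- 9
  Match 4 -- 8
  Match 5 -- 10
  No augmenting path remains.

Step 3: Verify this is maximum:
  Matching size 5 = min(|L|, |R|) = min(5, 5), which is an upper bound, so this matching is maximum.

Maximum matching: {(1,6), (2,7), (3,9), (4,8), (5,10)}
Size: 5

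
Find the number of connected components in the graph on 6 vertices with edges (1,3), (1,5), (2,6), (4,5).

Step 1: Build adjacency list from edges:
  1: 3, 5
  2: 6
  3: 1
  4: 5
  5: 1, 4
  6: 2

Step 2: Run BFS/DFS from vertex 1:
  Visited: {1, 3, 5, 4}
  Reached 4 of 6 vertices

Step 3: Only 4 of 6 vertices reached. Graph is disconnected.
Connected components: {1, 3, 4, 5}, {2, 6}
Number of connected components: 2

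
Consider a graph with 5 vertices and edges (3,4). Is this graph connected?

Step 1: Build adjacency list from edges:
  1: (none)
  2: (none)
  3: 4
  4: 3
  5: (none)

Step 2: Run BFS/DFS from vertex 1:
  Visited: {1}
  Reached 1 of 5 vertices

Step 3: Only 1 of 5 vertices reached. Graph is disconnected.
Connected components: {1}, {2}, {3, 4}, {5}
Answer: No, the graph is not connected (4 components).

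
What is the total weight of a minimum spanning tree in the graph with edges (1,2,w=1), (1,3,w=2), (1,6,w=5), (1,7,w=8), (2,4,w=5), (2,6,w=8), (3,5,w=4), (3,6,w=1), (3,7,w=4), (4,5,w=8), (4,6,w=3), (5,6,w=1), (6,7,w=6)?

Apply Kruskal's algorithm (sort edges by weight, add if no cycle):

Sorted edges by weight:
  (1,2) w=1
  (3,6) w=1
  (5,6) w=1
  (1,3) w=2
  (4,6) w=3
  (3,5) w=4
  (3,7) w=4
  (1,6) w=5
  (2,4) w=5
  (6,7) w=6
  (1,7) w=8
  (2,6) w=8
  (4,5) w=8

Add edge (1,2) w=1 -- no cycle. Running total: 1
Add edge (3,6) w=1 -- no cycle. Running total: 2
Add edge (5,6) w=1 -- no cycle. Running total: 3
Add edge (1,3) w=2 -- no cycle. Running total: 5
Add edge (4,6) w=3 -- no cycle. Running total: 8
Skip edge (3,5) w=4 -- would create cycle
Add edge (3,7) w=4 -- no cycle. Running total: 12

MST edges: (1,2,w=1), (3,6,w=1), (5,6,w=1), (1,3,w=2), (4,6,w=3), (3,7,w=4)
Total MST weight: 1 + 1 + 1 + 2 + 3 + 4 = 12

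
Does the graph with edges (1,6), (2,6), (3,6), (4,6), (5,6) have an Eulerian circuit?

Step 1: Find the degree of each vertex:
  deg(1) = 1
  deg(2) = 1
  deg(3) = 1
  deg(4) = 1
  deg(5) = 1
  deg(6) = 5

Step 2: Count vertices with odd degree:
  Odd-degree vertices: 1, 2, 3, 4, 5, 6 (6 total)

Step 3: Apply Euler's theorem:
  - Eulerian circuit exists iff graph is connected and all vertices have even degree
  - Eulerian path exists iff graph is connected and has 0 or 2 odd-degree vertices

Graph has 6 odd-degree vertices (need 0 or 2).
Neither Eulerian path nor Eulerian circuit exists.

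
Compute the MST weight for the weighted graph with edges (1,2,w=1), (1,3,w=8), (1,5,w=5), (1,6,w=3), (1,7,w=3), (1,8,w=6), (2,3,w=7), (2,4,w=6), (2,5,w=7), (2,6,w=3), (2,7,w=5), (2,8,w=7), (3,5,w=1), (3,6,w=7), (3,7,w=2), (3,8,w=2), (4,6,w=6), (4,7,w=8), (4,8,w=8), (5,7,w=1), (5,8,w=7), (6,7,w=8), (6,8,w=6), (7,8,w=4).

Apply Kruskal's algorithm (sort edges by weight, add if no cycle):

Sorted edges by weight:
  (1,2) w=1
  (3,5) w=1
  (5,7) w=1
  (3,7) w=2
  (3,8) w=2
  (1,6) w=3
  (1,7) w=3
  (2,6) w=3
  (7,8) w=4
  (1,5) w=5
  (2,7) w=5
  (1,8) w=6
  (2,4) w=6
  (4,6) w=6
  (6,8) w=6
  (2,5) w=7
  (2,8) w=7
  (2,3) w=7
  (3,6) w=7
  (5,8) w=7
  (1,3) w=8
  (4,7) w=8
  (4,8) w=8
  (6,7) w=8

Add edge (1,2) w=1 -- no cycle. Running total: 1
Add edge (3,5) w=1 -- no cycle. Running total: 2
Add edge (5,7) w=1 -- no cycle. Running total: 3
Skip edge (3,7) w=2 -- would create cycle
Add edge (3,8) w=2 -- no cycle. Running total: 5
Add edge (1,6) w=3 -- no cycle. Running total: 8
Add edge (1,7) w=3 -- no cycle. Running total: 11
Skip edge (2,6) w=3 -- would create cycle
Skip edge (7,8) w=4 -- would create cycle
Skip edge (1,5) w=5 -- would create cycle
Skip edge (2,7) w=5 -- would create cycle
Skip edge (1,8) w=6 -- would create cycle
Add edge (2,4) w=6 -- no cycle. Running total: 17

MST edges: (1,2,w=1), (3,5,w=1), (5,7,w=1), (3,8,w=2), (1,6,w=3), (1,7,w=3), (2,4,w=6)
Total MST weight: 1 + 1 + 1 + 2 + 3 + 3 + 6 = 17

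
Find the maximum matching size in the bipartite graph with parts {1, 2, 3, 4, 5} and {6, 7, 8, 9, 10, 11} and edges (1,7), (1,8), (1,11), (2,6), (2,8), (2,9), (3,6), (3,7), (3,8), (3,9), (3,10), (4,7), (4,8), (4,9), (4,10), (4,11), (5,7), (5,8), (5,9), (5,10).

Step 1: List the neighbors of each left vertex:
  1: 7, 8, 11
  2: 6, 8, 9
  3: 6, 7, 8, 9, 10
  4: 7, 8, 9, 10, 11
  5: 7, 8, 9, 10

Step 2: Greedily match left vertices, then look for augmenting paths:
  Match 1 -- 7
  Match 2 -- 6
  Match 3 -- 8
  Match 4 -- 9
  Match 5 -- 10
  No augmenting path remains.

Step 3: Verify this is maximum:
  Matching size 5 = min(|L|, |R|) = min(5, 6), which is an upper bound, so this matching is maximum.

Maximum matching: {(1,7), (2,6), (3,8), (4,9), (5,10)}
Size: 5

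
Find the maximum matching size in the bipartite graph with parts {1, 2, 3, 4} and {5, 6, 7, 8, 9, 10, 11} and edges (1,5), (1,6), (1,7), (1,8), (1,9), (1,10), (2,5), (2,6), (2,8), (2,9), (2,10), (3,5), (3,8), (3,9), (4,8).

Step 1: List the neighbors of each left vertex:
  1: 5, 6, 7, 8, 9, 10
  2: 5, 6, 8, 9, 10
  3: 5, 8, 9
  4: 8

Step 2: Greedily match left vertices, then look for augmenting paths:
  Match 1 -- 5
  Match 2 -- 6
  Match 3 -- 9
  Match 4 -- 8
  No augmenting path remains.

Step 3: Verify this is maximum:
  Matching size 4 = min(|L|, |R|) = min(4, 7), which is an upper bound, so this matching is maximum.

Maximum matching: {(1,5), (2,6), (3,9), (4,8)}
Size: 4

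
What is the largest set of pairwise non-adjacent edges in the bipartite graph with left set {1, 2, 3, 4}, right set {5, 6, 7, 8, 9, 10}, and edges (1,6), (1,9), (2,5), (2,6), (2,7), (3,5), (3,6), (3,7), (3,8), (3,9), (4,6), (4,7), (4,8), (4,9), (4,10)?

Step 1: List the neighbors of each left vertex:
  1: 6, 9
  2: 5, 6, 7
  3: 5, 6, 7, 8, 9
  4: 6, 7, 8, 9, 10

Step 2: Greedily match left vertices, then look for augmenting paths:
  Match 1 -- 6
  Match 2 -- 5
  Match 3 -- 7
  Match 4 -- 8
  No augmenting path remains.

Step 3: Verify this is maximum:
  Matching size 4 = min(|L|, |R|) = min(4, 6), which is an upper bound, so this matching is maximum.

Maximum matching: {(1,6), (2,5), (3,7), (4,8)}
Size: 4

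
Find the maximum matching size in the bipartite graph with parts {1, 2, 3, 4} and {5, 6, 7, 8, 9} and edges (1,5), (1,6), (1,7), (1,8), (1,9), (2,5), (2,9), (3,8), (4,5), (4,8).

Step 1: List the neighbors of each left vertex:
  1: 5, 6, 7, 8, 9
  2: 5, 9
  3: 8
  4: 5, 8

Step 2: Greedily match left vertices, then look for augmenting paths:
  Match 1 -- 6
  Match 2 -- 9
  Match 3 -- 8
  Match 4 -- 5
  No augmenting path remains.

Step 3: Verify this is maximum:
  Matching size 4 = min(|L|, |R|) = min(4, 5), which is an upper bound, so this matching is maximum.

Maximum matching: {(1,6), (2,9), (3,8), (4,5)}
Size: 4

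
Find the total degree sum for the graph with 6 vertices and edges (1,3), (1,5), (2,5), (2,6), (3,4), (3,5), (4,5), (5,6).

Step 1: Count edges incident to each vertex:
  deg(1) = 2 (neighbors: 3, 5)
  deg(2) = 2 (neighbors: 5, 6)
  deg(3) = 3 (neighbors: 1, 4, 5)
  deg(4) = 2 (neighbors: 3, 5)
  deg(5) = 5 (neighbors: 1, 2, 3, 4, 6)
  deg(6) = 2 (neighbors: 2, 5)

Step 2: Sum all degrees:
  2 + 2 + 3 + 2 + 5 + 2 = 16

Verification: sum of degrees = 2 * |E| = 2 * 8 = 16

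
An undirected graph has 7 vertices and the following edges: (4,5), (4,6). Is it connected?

Step 1: Build adjacency list from edges:
  1: (none)
  2: (none)
  3: (none)
  4: 5, 6
  5: 4
  6: 4
  7: (none)

Step 2: Run BFS/DFS from vertex 1:
  Visited: {1}
  Reached 1 of 7 vertices

Step 3: Only 1 of 7 vertices reached. Graph is disconnected.
Connected components: {1}, {2}, {3}, {4, 5, 6}, {7}
Answer: No, the graph is not connected (5 components).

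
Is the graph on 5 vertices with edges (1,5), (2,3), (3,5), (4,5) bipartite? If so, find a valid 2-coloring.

Step 1: Attempt 2-coloring using BFS:
  Start at vertex 1, assign color 0
  Color vertex 5 with color 1 (neighbor of 1)
  Color vertex 3 with color 0 (neighbor of 5)
  Color vertex 4 with color 0 (neighbor of 5)
  Color vertex 2 with color 1 (neighbor of 3)

Step 2: 2-coloring succeeded. No conflicts found.
  Set A (color 0): {1, 3, 4}
  Set B (color 1): {2, 5}

The graph is bipartite with partition {1, 3, 4}, {2, 5}.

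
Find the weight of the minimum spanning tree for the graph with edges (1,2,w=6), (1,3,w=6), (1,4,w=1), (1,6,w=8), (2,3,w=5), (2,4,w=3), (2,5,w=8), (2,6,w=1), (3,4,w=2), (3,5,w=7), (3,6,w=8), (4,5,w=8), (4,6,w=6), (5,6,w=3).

Apply Kruskal's algorithm (sort edges by weight, add if no cycle):

Sorted edges by weight:
  (1,4) w=1
  (2,6) w=1
  (3,4) w=2
  (2,4) w=3
  (5,6) w=3
  (2,3) w=5
  (1,2) w=6
  (1,3) w=6
  (4,6) w=6
  (3,5) w=7
  (1,6) w=8
  (2,5) w=8
  (3,6) w=8
  (4,5) w=8

Add edge (1,4) w=1 -- no cycle. Running total: 1
Add edge (2,6) w=1 -- no cycle. Running total: 2
Add edge (3,4) w=2 -- no cycle. Running total: 4
Add edge (2,4) w=3 -- no cycle. Running total: 7
Add edge (5,6) w=3 -- no cycle. Running total: 10

MST edges: (1,4,w=1), (2,6,w=1), (3,4,w=2), (2,4,w=3), (5,6,w=3)
Total MST weight: 1 + 1 + 2 + 3 + 3 = 10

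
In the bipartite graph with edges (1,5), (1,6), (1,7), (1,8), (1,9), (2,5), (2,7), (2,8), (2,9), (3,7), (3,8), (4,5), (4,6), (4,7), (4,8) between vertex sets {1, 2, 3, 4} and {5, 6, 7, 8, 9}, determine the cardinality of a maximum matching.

Step 1: List the neighbors of each left vertex:
  1: 5, 6, 7, 8, 9
  2: 5, 7, 8, 9
  3: 7, 8
  4: 5, 6, 7, 8

Step 2: Greedily match left vertices, then look for augmenting paths:
  Match 1 -- 5
  Match 2 -- 7
  Match 3 -- 8
  Match 4 -- 6
  No augmenting path remains.

Step 3: Verify this is maximum:
  Matching size 4 = min(|L|, |R|) = min(4, 5), which is an upper bound, so this matching is maximum.

Maximum matching: {(1,5), (2,7), (3,8), (4,6)}
Size: 4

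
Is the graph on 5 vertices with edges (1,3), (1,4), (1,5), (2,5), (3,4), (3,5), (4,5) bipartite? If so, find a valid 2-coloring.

Step 1: Attempt 2-coloring using BFS:
  Start at vertex 1, assign color 0
  Color vertex 3 with color 1 (neighbor of 1)
  Color vertex 4 with color 1 (neighbor of 1)
  Color vertex 5 with color 1 (neighbor of 1)

Step 2: Conflict found! Vertices 3 and 4 are adjacent but have the same color.
This means the graph contains an odd cycle.

The graph is NOT bipartite.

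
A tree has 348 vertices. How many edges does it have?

A tree on n vertices always has exactly n - 1 edges.
For n = 348: edges = 348 - 1 = 347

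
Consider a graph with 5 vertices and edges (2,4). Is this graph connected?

Step 1: Build adjacency list from edges:
  1: (none)
  2: 4
  3: (none)
  4: 2
  5: (none)

Step 2: Run BFS/DFS from vertex 1:
  Visited: {1}
  Reached 1 of 5 vertices

Step 3: Only 1 of 5 vertices reached. Graph is disconnected.
Connected components: {1}, {2, 4}, {3}, {5}
Answer: No, the graph is not connected (4 components).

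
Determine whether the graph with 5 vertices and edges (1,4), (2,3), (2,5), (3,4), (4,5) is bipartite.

Step 1: Attempt 2-coloring using BFS:
  Start at vertex 1, assign color 0
  Color vertex 4 with color 1 (neighbor of 1)
  Color vertex 3 with color 0 (neighbor of 4)
  Color vertex 5 with color 0 (neighbor of 4)
  Color vertex 2 with color 1 (neighbor of 3)

Step 2: 2-coloring succeeded. No conflicts found.
  Set A (color 0): {1, 3, 5}
  Set B (color 1): {2, 4}

The graph is bipartite with partition {1, 3, 5}, {2, 4}.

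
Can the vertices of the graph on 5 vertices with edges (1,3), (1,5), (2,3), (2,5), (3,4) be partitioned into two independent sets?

Step 1: Attempt 2-coloring using BFS:
  Start at vertex 1, assign color 0
  Color vertex 3 with color 1 (neighbor of 1)
  Color vertex 5 with color 1 (neighbor of 1)
  Color vertex 2 with color 0 (neighbor of 3)
  Color vertex 4 with color 0 (neighbor of 3)

Step 2: 2-coloring succeeded. No conflicts found.
  Set A (color 0): {1, 2, 4}
  Set B (color 1): {3, 5}

The graph is bipartite with partition {1, 2, 4}, {3, 5}.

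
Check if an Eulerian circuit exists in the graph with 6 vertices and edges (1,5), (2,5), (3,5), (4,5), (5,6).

Step 1: Find the degree of each vertex:
  deg(1) = 1
  deg(2) = 1
  deg(3) = 1
  deg(4) = 1
  deg(5) = 5
  deg(6) = 1

Step 2: Count vertices with odd degree:
  Odd-degree vertices: 1, 2, 3, 4, 5, 6 (6 total)

Step 3: Apply Euler's theorem:
  - Eulerian circuit exists iff graph is connected and all vertices have even degree
  - Eulerian path exists iff graph is connected and has 0 or 2 odd-degree vertices

Graph has 6 odd-degree vertices (need 0 or 2).
Neither Eulerian path nor Eulerian circuit exists.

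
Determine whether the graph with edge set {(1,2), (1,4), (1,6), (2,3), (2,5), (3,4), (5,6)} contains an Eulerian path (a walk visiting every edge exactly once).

Step 1: Find the degree of each vertex:
  deg(1) = 3
  deg(2) = 3
  deg(3) = 2
  deg(4) = 2
  deg(5) = 2
  deg(6) = 2

Step 2: Count vertices with odd degree:
  Odd-degree vertices: 1, 2 (2 total)

Step 3: Apply Euler's theorem:
  - Eulerian circuit exists iff graph is connected and all vertices have even degree
  - Eulerian path exists iff graph is connected and has 0 or 2 odd-degree vertices

Graph is connected with exactly 2 odd-degree vertices (1, 2).
Eulerian path exists (starting and ending at the odd-degree vertices), but no Eulerian circuit.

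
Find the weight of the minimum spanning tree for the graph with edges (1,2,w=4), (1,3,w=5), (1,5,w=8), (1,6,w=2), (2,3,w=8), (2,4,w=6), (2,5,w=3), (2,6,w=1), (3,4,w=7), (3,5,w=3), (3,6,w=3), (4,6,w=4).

Apply Kruskal's algorithm (sort edges by weight, add if no cycle):

Sorted edges by weight:
  (2,6) w=1
  (1,6) w=2
  (2,5) w=3
  (3,6) w=3
  (3,5) w=3
  (1,2) w=4
  (4,6) w=4
  (1,3) w=5
  (2,4) w=6
  (3,4) w=7
  (1,5) w=8
  (2,3) w=8

Add edge (2,6) w=1 -- no cycle. Running total: 1
Add edge (1,6) w=2 -- no cycle. Running total: 3
Add edge (2,5) w=3 -- no cycle. Running total: 6
Add edge (3,6) w=3 -- no cycle. Running total: 9
Skip edge (3,5) w=3 -- would create cycle
Skip edge (1,2) w=4 -- would create cycle
Add edge (4,6) w=4 -- no cycle. Running total: 13

MST edges: (2,6,w=1), (1,6,w=2), (2,5,w=3), (3,6,w=3), (4,6,w=4)
Total MST weight: 1 + 2 + 3 + 3 + 4 = 13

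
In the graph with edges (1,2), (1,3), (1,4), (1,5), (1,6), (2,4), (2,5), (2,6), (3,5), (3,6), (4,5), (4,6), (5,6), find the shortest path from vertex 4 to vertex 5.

Step 1: Build adjacency list:
  1: 2, 3, 4, 5, 6
  2: 1, 4, 5, 6
  3: 1, 5, 6
  4: 1, 2, 5, 6
  5: 1, 2, 3, 4, 6
  6: 1, 2, 3, 4, 5

Step 2: BFS from vertex 4 to find shortest path to 5:
  vertex 1 reached at distance 1
  vertex 2 reached at distance 1
  vertex 5 reached at distance 1

Step 3: Shortest path: 4 -> 5
Path length: 1 edge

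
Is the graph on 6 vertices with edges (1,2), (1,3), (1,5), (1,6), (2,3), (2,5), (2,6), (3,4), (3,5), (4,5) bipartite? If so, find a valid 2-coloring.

Step 1: Attempt 2-coloring using BFS:
  Start at vertex 1, assign color 0
  Color vertex 2 with color 1 (neighbor of 1)
  Color vertex 3 with color 1 (neighbor of 1)
  Color vertex 5 with color 1 (neighbor of 1)
  Color vertex 6 with color 1 (neighbor of 1)

Step 2: Conflict found! Vertices 2 and 3 are adjacent but have the same color.
This means the graph contains an odd cycle.

The graph is NOT bipartite.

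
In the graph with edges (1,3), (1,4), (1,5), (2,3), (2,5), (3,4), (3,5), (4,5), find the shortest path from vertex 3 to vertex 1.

Step 1: Build adjacency list:
  1: 3, 4, 5
  2: 3, 5
  3: 1, 2, 4, 5
  4: 1, 3, 5
  5: 1, 2, 3, 4

Step 2: BFS from vertex 3 to find shortest path to 1:
  vertex 1 reached at distance 1

Step 3: Shortest path: 3 -> 1
Path length: 1 edge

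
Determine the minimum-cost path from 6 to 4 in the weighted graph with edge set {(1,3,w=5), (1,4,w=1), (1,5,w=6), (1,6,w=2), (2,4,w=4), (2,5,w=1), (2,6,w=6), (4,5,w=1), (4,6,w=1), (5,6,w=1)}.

Step 1: Build adjacency list with weights:
  1: 3(w=5), 4(w=1), 5(w=6), 6(w=2)
  2: 4(w=4), 5(w=1), 6(w=6)
  3: 1(w=5)
  4: 1(w=1), 2(w=4), 5(w=1), 6(w=1)
  5: 1(w=6), 2(w=1), 4(w=1), 6(w=1)
  6: 1(w=2), 2(w=6), 4(w=1), 5(w=1)

Step 2: Apply Dijkstra's algorithm from vertex 6:
  Visit vertex 6 (distance=0)
    Update dist[1] = 2
    Update dist[2] = 6
    Update dist[4] = 1
    Update dist[5] = 1
  Visit vertex 4 (distance=1)
    Update dist[2] = 5

Step 3: Shortest path: 6 -> 4
Total weight: 1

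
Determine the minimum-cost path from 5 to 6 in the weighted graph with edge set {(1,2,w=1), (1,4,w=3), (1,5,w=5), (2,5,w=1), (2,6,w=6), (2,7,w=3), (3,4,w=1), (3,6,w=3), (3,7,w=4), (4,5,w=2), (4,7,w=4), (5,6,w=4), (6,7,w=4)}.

Step 1: Build adjacency list with weights:
  1: 2(w=1), 4(w=3), 5(w=5)
  2: 1(w=1), 5(w=1), 6(w=6), 7(w=3)
  3: 4(w=1), 6(w=3), 7(w=4)
  4: 1(w=3), 3(w=1), 5(w=2), 7(w=4)
  5: 1(w=5), 2(w=1), 4(w=2), 6(w=4)
  6: 2(w=6), 3(w=3), 5(w=4), 7(w=4)
  7: 2(w=3), 3(w=4), 4(w=4), 6(w=4)

Step 2: Apply Dijkstra's algorithm from vertex 5:
  Visit vertex 5 (distance=0)
    Update dist[1] = 5
    Update dist[2] = 1
    Update dist[4] = 2
    Update dist[6] = 4
  Visit vertex 2 (distance=1)
    Update dist[1] = 2
    Update dist[7] = 4
  Visit vertex 1 (distance=2)
  Visit vertex 4 (distance=2)
    Update dist[3] = 3
  Visit vertex 3 (distance=3)
  Visit vertex 6 (distance=4)

Step 3: Shortest path: 5 -> 6
Total weight: 4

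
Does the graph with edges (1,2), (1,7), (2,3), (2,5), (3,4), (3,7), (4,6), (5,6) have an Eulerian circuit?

Step 1: Find the degree of each vertex:
  deg(1) = 2
  deg(2) = 3
  deg(3) = 3
  deg(4) = 2
  deg(5) = 2
  deg(6) = 2
  deg(7) = 2

Step 2: Count vertices with odd degree:
  Odd-degree vertices: 2, 3 (2 total)

Step 3: Apply Euler's theorem:
  - Eulerian circuit exists iff graph is connected and all vertices have even degree
  - Eulerian path exists iff graph is connected and has 0 or 2 odd-degree vertices

Graph is connected with exactly 2 odd-degree vertices (2, 3).
Eulerian path exists (starting and ending at the odd-degree vertices), but no Eulerian circuit.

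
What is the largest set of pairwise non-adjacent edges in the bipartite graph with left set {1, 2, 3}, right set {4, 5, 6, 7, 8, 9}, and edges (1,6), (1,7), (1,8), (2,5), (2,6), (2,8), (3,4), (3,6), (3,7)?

Step 1: List the neighbors of each left vertex:
  1: 6, 7, 8
  2: 5, 6, 8
  3: 4, 6, 7

Step 2: Greedily match left vertices, then look for augmenting paths:
  Match 1 -- 6
  Match 2 -- 5
  Match 3 -- 4
  No augmenting path remains.

Step 3: Verify this is maximum:
  Matching size 3 = min(|L|, |R|) = min(3, 6), which is an upper bound, so this matching is maximum.

Maximum matching: {(1,6), (2,5), (3,4)}
Size: 3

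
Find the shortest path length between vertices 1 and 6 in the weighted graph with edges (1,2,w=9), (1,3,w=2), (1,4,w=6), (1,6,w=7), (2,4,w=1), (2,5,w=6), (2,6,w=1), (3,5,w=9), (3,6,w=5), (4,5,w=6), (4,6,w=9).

Step 1: Build adjacency list with weights:
  1: 2(w=9), 3(w=2), 4(w=6), 6(w=7)
  2: 1(w=9), 4(w=1), 5(w=6), 6(w=1)
  3: 1(w=2), 5(w=9), 6(w=5)
  4: 1(w=6), 2(w=1), 5(w=6), 6(w=9)
  5: 2(w=6), 3(w=9), 4(w=6)
  6: 1(w=7), 2(w=1), 3(w=5), 4(w=9)

Step 2: Apply Dijkstra's algorithm from vertex 1:
  Visit vertex 1 (distance=0)
    Update dist[2] = 9
    Update dist[3] = 2
    Update dist[4] = 6
    Update dist[6] = 7
  Visit vertex 3 (distance=2)
    Update dist[5] = 11
  Visit vertex 4 (distance=6)
    Update dist[2] = 7
  Visit vertex 2 (distance=7)
  Visit vertex 6 (distance=7)

Step 3: Shortest path: 1 -> 6
Total weight: 7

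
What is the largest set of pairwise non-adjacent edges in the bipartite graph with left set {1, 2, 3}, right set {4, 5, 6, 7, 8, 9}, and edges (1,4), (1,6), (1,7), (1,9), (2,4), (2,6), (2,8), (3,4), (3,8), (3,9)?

Step 1: List the neighbors of each left vertex:
  1: 4, 6, 7, 9
  2: 4, 6, 8
  3: 4, 8, 9

Step 2: Greedily match left vertices, then look for augmenting paths:
  Match 1 -- 4
  Match 2 -- 6
  Match 3 -- 8
  No augmenting path remains.

Step 3: Verify this is maximum:
  Matching size 3 = min(|L|, |R|) = min(3, 6), which is an upper bound, so this matching is maximum.

Maximum matching: {(1,4), (2,6), (3,8)}
Size: 3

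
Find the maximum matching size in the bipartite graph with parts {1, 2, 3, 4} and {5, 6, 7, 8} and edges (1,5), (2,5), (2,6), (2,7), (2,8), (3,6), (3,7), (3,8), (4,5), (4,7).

Step 1: List the neighbors of each left vertex:
  1: 5
  2: 5, 6, 7, 8
  3: 6, 7, 8
  4: 5, 7

Step 2: Greedily match left vertices, then look for augmenting paths:
  Match 1 -- 5
  Match 2 -- 6
  Match 3 -- 8
  Match 4 -- 7
  No augmenting path remains.

Step 3: Verify this is maximum:
  Matching size 4 = min(|L|, |R|) = min(4, 4), which is an upper bound, so this matching is maximum.

Maximum matching: {(1,5), (2,6), (3,8), (4,7)}
Size: 4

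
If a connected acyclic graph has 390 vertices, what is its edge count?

A tree on n vertices always has exactly n - 1 edges.
For n = 390: edges = 390 - 1 = 389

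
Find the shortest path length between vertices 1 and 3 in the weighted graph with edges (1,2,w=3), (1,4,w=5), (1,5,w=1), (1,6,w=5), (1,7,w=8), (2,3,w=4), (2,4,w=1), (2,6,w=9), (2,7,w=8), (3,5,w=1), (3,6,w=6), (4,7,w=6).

Step 1: Build adjacency list with weights:
  1: 2(w=3), 4(w=5), 5(w=1), 6(w=5), 7(w=8)
  2: 1(w=3), 3(w=4), 4(w=1), 6(w=9), 7(w=8)
  3: 2(w=4), 5(w=1), 6(w=6)
  4: 1(w=5), 2(w=1), 7(w=6)
  5: 1(w=1), 3(w=1)
  6: 1(w=5), 2(w=9), 3(w=6)
  7: 1(w=8), 2(w=8), 4(w=6)

Step 2: Apply Dijkstra's algorithm from vertex 1:
  Visit vertex 1 (distance=0)
    Update dist[2] = 3
    Update dist[4] = 5
    Update dist[5] = 1
    Update dist[6] = 5
    Update dist[7] = 8
  Visit vertex 5 (distance=1)
    Update dist[3] = 2
  Visit vertex 3 (distance=2)

Step 3: Shortest path: 1 -> 5 -> 3
Total weight: 1 + 1 = 2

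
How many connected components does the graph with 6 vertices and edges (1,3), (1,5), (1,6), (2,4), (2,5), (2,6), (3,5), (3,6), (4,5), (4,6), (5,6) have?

Step 1: Build adjacency list from edges:
  1: 3, 5, 6
  2: 4, 5, 6
  3: 1, 5, 6
  4: 2, 5, 6
  5: 1, 2, 3, 4, 6
  6: 1, 2, 3, 4, 5

Step 2: Run BFS/DFS from vertex 1:
  Visited: {1, 3, 5, 6, 2, 4}
  Reached 6 of 6 vertices

Step 3: All 6 vertices reached from vertex 1, so the graph is connected.
Number of connected components: 1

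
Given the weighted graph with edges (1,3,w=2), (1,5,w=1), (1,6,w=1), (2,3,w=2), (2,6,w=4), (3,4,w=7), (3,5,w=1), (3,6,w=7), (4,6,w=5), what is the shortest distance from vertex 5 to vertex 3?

Step 1: Build adjacency list with weights:
  1: 3(w=2), 5(w=1), 6(w=1)
  2: 3(w=2), 6(w=4)
  3: 1(w=2), 2(w=2), 4(w=7), 5(w=1), 6(w=7)
  4: 3(w=7), 6(w=5)
  5: 1(w=1), 3(w=1)
  6: 1(w=1), 2(w=4), 3(w=7), 4(w=5)

Step 2: Apply Dijkstra's algorithm from vertex 5:
  Visit vertex 5 (distance=0)
    Update dist[1] = 1
    Update dist[3] = 1
  Visit vertex 1 (distance=1)
    Update dist[6] = 2
  Visit vertex 3 (distance=1)
    Update dist[2] = 3
    Update dist[4] = 8

Step 3: Shortest path: 5 -> 3
Total weight: 1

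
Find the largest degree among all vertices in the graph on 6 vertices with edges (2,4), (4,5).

Step 1: Count edges incident to each vertex:
  deg(1) = 0 (neighbors: none)
  deg(2) = 1 (neighbors: 4)
  deg(3) = 0 (neighbors: none)
  deg(4) = 2 (neighbors: 2, 5)
  deg(5) = 1 (neighbors: 4)
  deg(6) = 0 (neighbors: none)

Step 2: Find maximum:
  max(0, 1, 0, 2, 1, 0) = 2 (vertex 4)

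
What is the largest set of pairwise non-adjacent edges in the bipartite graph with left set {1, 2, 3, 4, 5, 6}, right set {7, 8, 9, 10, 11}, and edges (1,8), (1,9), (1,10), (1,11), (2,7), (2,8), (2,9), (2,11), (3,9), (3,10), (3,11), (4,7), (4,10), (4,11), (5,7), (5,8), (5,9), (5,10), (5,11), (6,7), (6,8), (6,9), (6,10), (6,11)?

Step 1: List the neighbors of each left vertex:
  1: 8, 9, 10, 11
  2: 7, 8, 9, 11
  3: 9, 10, 11
  4: 7, 10, 11
  5: 7, 8, 9, 10, 11
  6: 7, 8, 9, 10, 11

Step 2: Greedily match left vertices, then look for augmenting paths:
  Match 1 -- 8
  Match 2 -- 7
  Match 3 -- 9
  Match 4 -- 10
  Match 5 -- 11
  No augmenting path remains.

Step 3: Verify this is maximum:
  Matching size 5 = min(|L|, |R|) = min(6, 5), which is an upper bound, so this matching is maximum.

Maximum matching: {(1,8), (2,7), (3,9), (4,10), (5,11)}
Size: 5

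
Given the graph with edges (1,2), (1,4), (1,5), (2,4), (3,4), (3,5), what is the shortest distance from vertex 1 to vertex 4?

Step 1: Build adjacency list:
  1: 2, 4, 5
  2: 1, 4
  3: 4, 5
  4: 1, 2, 3
  5: 1, 3

Step 2: BFS from vertex 1 to find shortest path to 4:
  vertex 2 reached at distance 1
  vertex 4 reached at distance 1

Step 3: Shortest path: 1 -> 4
Path length: 1 edge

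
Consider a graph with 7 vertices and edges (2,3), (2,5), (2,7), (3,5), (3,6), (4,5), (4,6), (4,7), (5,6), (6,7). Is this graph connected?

Step 1: Build adjacency list from edges:
  1: (none)
  2: 3, 5, 7
  3: 2, 5, 6
  4: 5, 6, 7
  5: 2, 3, 4, 6
  6: 3, 4, 5, 7
  7: 2, 4, 6

Step 2: Run BFS/DFS from vertex 1:
  Visited: {1}
  Reached 1 of 7 vertices

Step 3: Only 1 of 7 vertices reached. Graph is disconnected.
Connected components: {1}, {2, 3, 4, 5, 6, 7}
Answer: No, the graph is not connected (2 components).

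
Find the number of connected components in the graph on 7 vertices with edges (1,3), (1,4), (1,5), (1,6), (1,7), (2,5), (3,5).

Step 1: Build adjacency list from edges:
  1: 3, 4, 5, 6, 7
  2: 5
  3: 1, 5
  4: 1
  5: 1, 2, 3
  6: 1
  7: 1

Step 2: Run BFS/DFS from vertex 1:
  Visited: {1, 3, 4, 5, 6, 7, 2}
  Reached 7 of 7 vertices

Step 3: All 7 vertices reached from vertex 1, so the graph is connected.
Number of connected components: 1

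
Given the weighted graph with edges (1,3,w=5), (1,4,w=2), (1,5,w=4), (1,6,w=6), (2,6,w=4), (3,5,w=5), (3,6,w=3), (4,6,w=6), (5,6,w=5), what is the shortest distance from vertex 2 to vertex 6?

Step 1: Build adjacency list with weights:
  1: 3(w=5), 4(w=2), 5(w=4), 6(w=6)
  2: 6(w=4)
  3: 1(w=5), 5(w=5), 6(w=3)
  4: 1(w=2), 6(w=6)
  5: 1(w=4), 3(w=5), 6(w=5)
  6: 1(w=6), 2(w=4), 3(w=3), 4(w=6), 5(w=5)

Step 2: Apply Dijkstra's algorithm from vertex 2:
  Visit vertex 2 (distance=0)
    Update dist[6] = 4
  Visit vertex 6 (distance=4)
    Update dist[1] = 10
    Update dist[3] = 7
    Update dist[4] = 10
    Update dist[5] = 9

Step 3: Shortest path: 2 -> 6
Total weight: 4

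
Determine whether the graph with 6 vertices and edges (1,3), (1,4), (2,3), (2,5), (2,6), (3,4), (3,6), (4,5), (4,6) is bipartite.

Step 1: Attempt 2-coloring using BFS:
  Start at vertex 1, assign color 0
  Color vertex 3 with color 1 (neighbor of 1)
  Color vertex 4 with color 1 (neighbor of 1)
  Color vertex 2 with color 0 (neighbor of 3)

Step 2: Conflict found! Vertices 3 and 4 are adjacent but have the same color.
This means the graph contains an odd cycle.

The graph is NOT bipartite.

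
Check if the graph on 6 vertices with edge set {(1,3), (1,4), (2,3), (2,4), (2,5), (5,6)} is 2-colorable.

Step 1: Attempt 2-coloring using BFS:
  Start at vertex 1, assign color 0
  Color vertex 3 with color 1 (neighbor of 1)
  Color vertex 4 with color 1 (neighbor of 1)
  Color vertex 2 with color 0 (neighbor of 3)
  Color vertex 5 with color 1 (neighbor of 2)
  Color vertex 6 with color 0 (neighbor of 5)

Step 2: 2-coloring succeeded. No conflicts found.
  Set A (color 0): {1, 2, 6}
  Set B (color 1): {3, 4, 5}

The graph is bipartite with partition {1, 2, 6}, {3, 4, 5}.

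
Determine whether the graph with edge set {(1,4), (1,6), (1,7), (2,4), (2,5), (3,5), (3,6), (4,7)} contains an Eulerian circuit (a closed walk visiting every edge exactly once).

Step 1: Find the degree of each vertex:
  deg(1) = 3
  deg(2) = 2
  deg(3) = 2
  deg(4) = 3
  deg(5) = 2
  deg(6) = 2
  deg(7) = 2

Step 2: Count vertices with odd degree:
  Odd-degree vertices: 1, 4 (2 total)

Step 3: Apply Euler's theorem:
  - Eulerian circuit exists iff graph is connected and all vertices have even degree
  - Eulerian path exists iff graph is connected and has 0 or 2 odd-degree vertices

Graph is connected with exactly 2 odd-degree vertices (1, 4).
Eulerian path exists (starting and ending at the odd-degree vertices), but no Eulerian circuit.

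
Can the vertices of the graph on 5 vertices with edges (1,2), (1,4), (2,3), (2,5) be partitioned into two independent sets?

Step 1: Attempt 2-coloring using BFS:
  Start at vertex 1, assign color 0
  Color vertex 2 with color 1 (neighbor of 1)
  Color vertex 4 with color 1 (neighbor of 1)
  Color vertex 3 with color 0 (neighbor of 2)
  Color vertex 5 with color 0 (neighbor of 2)

Step 2: 2-coloring succeeded. No conflicts found.
  Set A (color 0): {1, 3, 5}
  Set B (color 1): {2, 4}

The graph is bipartite with partition {1, 3, 5}, {2, 4}.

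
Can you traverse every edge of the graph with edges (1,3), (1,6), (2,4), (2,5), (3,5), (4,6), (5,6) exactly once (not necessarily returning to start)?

Step 1: Find the degree of each vertex:
  deg(1) = 2
  deg(2) = 2
  deg(3) = 2
  deg(4) = 2
  deg(5) = 3
  deg(6) = 3

Step 2: Count vertices with odd degree:
  Odd-degree vertices: 5, 6 (2 total)

Step 3: Apply Euler's theorem:
  - Eulerian circuit exists iff graph is connected and all vertices have even degree
  - Eulerian path exists iff graph is connected and has 0 or 2 odd-degree vertices

Graph is connected with exactly 2 odd-degree vertices (5, 6).
Eulerian path exists (starting and ending at the odd-degree vertices), but no Eulerian circuit.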